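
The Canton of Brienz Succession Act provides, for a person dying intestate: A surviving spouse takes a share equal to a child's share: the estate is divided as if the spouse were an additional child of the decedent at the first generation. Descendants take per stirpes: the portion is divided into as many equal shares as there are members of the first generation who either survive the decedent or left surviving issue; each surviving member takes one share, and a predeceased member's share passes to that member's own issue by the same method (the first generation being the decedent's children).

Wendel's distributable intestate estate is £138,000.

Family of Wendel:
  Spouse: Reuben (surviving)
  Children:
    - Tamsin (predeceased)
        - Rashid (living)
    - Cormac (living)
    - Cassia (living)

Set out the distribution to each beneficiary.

Reuben: £34,500; Rashid: £34,500; Cormac: £34,500; Cassia: £34,500

The spouse counts as an additional share at the children's level, so there are 4 primary shares of £34,500. Reuben takes one such share (£34,500).
The children's combined portion (£103,500) is divided into 3 shares of £34,500: Cormac and Cassia each take £34,500; Tamsin's £34,500 share passes to Tamsin's issue.
Tamsin's share (£34,500) passes entirely to Rashid.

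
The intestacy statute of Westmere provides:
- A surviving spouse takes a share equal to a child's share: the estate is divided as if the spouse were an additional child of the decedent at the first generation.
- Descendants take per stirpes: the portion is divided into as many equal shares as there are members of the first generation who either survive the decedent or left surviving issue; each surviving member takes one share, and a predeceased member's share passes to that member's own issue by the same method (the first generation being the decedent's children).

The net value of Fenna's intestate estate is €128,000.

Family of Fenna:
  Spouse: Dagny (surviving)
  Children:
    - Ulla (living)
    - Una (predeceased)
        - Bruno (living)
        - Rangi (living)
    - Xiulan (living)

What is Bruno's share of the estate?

Bruno receives €16,000.

The spouse counts as an additional share at the children's level, so there are 4 primary shares of €32,000. Dagny takes one such share (€32,000).
The children's combined portion (€96,000) is divided into 3 shares of €32,000: Ulla and Xiulan each take €32,000; Una's €32,000 share passes to Una's issue.
Una's share (€32,000) is divided into 2 shares of €16,000: Bruno and Rangi each take €16,000.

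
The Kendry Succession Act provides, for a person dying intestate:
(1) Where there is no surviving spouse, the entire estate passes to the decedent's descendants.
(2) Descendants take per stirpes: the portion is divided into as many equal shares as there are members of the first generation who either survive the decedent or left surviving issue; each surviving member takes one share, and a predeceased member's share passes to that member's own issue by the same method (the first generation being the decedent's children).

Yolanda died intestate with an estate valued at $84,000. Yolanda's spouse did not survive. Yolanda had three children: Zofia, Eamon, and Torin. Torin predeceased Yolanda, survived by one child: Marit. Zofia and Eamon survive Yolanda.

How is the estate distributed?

Zofia: $28,000; Eamon: $28,000; Marit: $28,000

The entire $84,000 passes to the descendants.
That amount ($84,000) is divided into 3 shares of $28,000: Zofia and Eamon each take $28,000; Torin's $28,000 share passes to Torin's issue.
Torin's share ($28,000) passes entirely to Marit.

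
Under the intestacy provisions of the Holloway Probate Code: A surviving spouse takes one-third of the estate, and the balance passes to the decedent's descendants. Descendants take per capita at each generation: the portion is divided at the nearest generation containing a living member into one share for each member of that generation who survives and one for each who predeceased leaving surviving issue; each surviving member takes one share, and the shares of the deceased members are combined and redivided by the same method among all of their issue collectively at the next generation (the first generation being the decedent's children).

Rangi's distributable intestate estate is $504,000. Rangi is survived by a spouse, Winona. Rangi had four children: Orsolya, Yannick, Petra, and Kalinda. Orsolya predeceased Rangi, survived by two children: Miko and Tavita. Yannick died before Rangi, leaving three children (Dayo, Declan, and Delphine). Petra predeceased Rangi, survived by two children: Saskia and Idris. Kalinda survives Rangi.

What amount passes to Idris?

Idris receives $36,000.

Winona takes one-third of $504,000 = $168,000. The remaining $336,000 passes to the descendants.
The descendants' portion ($336,000) is divided at the children's generation into 4 shares of $84,000. Kalinda takes $84,000. The 3 shares of the deceased (Orsolya, Yannick, and Petra) are combined into a pool of $252,000.
That pool ($252,000) is divided at the grandchildren's generation equally among Miko, Tavita, Dayo, Declan, Delphine, Saskia, and Idris: $36,000 each.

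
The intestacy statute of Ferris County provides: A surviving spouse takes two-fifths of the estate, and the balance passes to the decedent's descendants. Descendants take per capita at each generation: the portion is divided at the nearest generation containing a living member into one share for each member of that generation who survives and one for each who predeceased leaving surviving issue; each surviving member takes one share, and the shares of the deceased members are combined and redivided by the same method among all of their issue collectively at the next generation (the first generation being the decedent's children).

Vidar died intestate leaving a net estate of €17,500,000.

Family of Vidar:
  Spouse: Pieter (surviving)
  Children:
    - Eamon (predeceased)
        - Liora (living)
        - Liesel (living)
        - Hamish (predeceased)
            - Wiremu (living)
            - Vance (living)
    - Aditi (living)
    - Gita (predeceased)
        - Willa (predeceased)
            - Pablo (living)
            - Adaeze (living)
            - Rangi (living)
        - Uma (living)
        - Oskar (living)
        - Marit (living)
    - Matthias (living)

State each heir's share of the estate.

Pieter: €7,000,000; Liora: €750,000; Liesel: €750,000; Wiremu: €300,000; Vance: €300,000; Aditi: €2,625,000; Pablo: €300,000; Adaeze: €300,000; Rangi: €300,000; Uma: €750,000; Oskar: €750,000; Marit: €750,000; Matthias: €2,625,000

Pieter takes two-fifths of €17,500,000 = €7,000,000. The remaining €10,500,000 passes to the descendants.
The descendants' portion (€10,500,000) is divided at the children's generation into 4 shares of €2,625,000. Aditi and Matthias each take €2,625,000. The 2 shares of the deceased (Eamon and Gita) are combined into a pool of €5,250,000.
That pool (€5,250,000) is divided at the grandchildren's generation into 7 shares of €750,000. Liora, Liesel, Uma, Oskar, and Marit each take €750,000. The 2 shares of the deceased (Hamish and Willa) are combined into a pool of €1,500,000.
That pool (€1,500,000) is divided at the great-grandchildren's generation equally among Wiremu, Vance, Pablo, Adaeze, and Rangi: €300,000 each.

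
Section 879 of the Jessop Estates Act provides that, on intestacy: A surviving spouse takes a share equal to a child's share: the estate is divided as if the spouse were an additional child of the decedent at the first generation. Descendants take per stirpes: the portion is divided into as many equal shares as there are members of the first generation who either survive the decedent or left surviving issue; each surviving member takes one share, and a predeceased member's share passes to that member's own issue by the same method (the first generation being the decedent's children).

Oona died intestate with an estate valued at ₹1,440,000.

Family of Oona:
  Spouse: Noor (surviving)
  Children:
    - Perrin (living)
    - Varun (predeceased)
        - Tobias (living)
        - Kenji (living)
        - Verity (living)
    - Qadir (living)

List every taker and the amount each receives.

The spouse counts as an additional share at the children's level, so there are 4 primary shares of ₹360,000. Noor takes one such share (₹360,000).
The children's combined portion (₹1,080,000) is divided into 3 shares of ₹360,000: Perrin and Qadir each take ₹360,000; Varun's ₹360,000 share passes to Varun's issue.
Varun's share (₹360,000) is divided into 3 shares of ₹120,000: Tobias, Kenji, and Verity each take ₹120,000.

Noor: ₹360,000; Perrin: ₹360,000; Tobias: ₹120,000; Kenji: ₹120,000; Verity: ₹120,000; Qadir: ₹360,000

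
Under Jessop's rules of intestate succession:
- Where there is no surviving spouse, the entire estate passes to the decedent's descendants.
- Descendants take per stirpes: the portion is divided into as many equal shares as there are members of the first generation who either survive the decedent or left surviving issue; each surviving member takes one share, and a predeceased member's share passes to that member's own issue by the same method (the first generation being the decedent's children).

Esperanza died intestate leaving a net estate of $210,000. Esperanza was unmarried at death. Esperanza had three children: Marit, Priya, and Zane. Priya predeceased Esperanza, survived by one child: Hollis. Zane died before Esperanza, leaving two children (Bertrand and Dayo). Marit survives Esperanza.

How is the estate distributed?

Marit: $70,000; Hollis: $70,000; Bertrand: $35,000; Dayo: $35,000

The entire $210,000 passes to the descendants.
That amount ($210,000) is divided into 3 shares of $70,000: Marit takes $70,000; Priya's $70,000 share passes to Priya's issue; Zane's $70,000 share passes to Zane's issue.
Priya's share ($70,000) passes entirely to Hollis.
Zane's share ($70,000) is divided into 2 shares of $35,000: Bertrand and Dayo each take $35,000.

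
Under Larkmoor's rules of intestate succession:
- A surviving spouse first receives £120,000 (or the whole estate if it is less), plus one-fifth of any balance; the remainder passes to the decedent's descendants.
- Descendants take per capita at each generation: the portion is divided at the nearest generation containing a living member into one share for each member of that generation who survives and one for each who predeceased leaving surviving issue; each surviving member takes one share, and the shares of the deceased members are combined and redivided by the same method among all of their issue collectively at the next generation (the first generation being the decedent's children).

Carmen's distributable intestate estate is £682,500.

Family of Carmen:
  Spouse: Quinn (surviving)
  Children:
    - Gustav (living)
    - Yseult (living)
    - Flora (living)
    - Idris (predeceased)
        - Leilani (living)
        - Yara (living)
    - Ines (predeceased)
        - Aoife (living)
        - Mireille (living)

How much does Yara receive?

Quinn first takes £120,000, leaving a balance of £562,500. Quinn then takes one-fifth of the balance (£112,500), for a total of £232,500. The remaining £450,000 passes to the descendants.
The descendants' portion (£450,000) is divided at the children's generation into 5 shares of £90,000. Gustav, Yseult, and Flora each take £90,000. The 2 shares of the deceased (Idris and Ines) are combined into a pool of £180,000.
That pool (£180,000) is divided at the grandchildren's generation equally among Leilani, Yara, Aoife, and Mireille: £45,000 each.

Yara receives £45,000.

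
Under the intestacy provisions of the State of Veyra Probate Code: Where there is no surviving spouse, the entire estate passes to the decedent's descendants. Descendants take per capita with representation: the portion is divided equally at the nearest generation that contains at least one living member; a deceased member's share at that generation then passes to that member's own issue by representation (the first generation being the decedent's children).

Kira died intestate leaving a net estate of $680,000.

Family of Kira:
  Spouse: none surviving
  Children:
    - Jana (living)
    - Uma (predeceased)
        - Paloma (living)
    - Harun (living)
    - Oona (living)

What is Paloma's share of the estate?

Paloma receives $170,000.

The entire $680,000 passes to the descendants.
That amount ($680,000) is divided into 4 shares of $170,000: Jana, Harun, and Oona each take $170,000; Uma's $170,000 share passes to Uma's issue.
Uma's share ($170,000) passes entirely to Paloma.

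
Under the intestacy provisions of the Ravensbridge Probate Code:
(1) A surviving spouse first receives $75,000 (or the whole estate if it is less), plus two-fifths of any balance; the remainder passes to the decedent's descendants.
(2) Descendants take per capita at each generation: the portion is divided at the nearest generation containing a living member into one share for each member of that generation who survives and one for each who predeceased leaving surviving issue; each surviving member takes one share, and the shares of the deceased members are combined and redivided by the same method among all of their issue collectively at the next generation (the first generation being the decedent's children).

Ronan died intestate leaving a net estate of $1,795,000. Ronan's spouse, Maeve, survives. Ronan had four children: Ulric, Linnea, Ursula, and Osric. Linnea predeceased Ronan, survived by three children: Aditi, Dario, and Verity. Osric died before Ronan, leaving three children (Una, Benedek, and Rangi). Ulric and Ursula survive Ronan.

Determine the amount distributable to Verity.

Verity receives $86,000.

Maeve first takes $75,000, leaving a balance of $1,720,000. Maeve then takes two-fifths of the balance ($688,000), for a total of $763,000. The remaining $1,032,000 passes to the descendants.
The descendants' portion ($1,032,000) is divided at the children's generation into 4 shares of $258,000. Ulric and Ursula each take $258,000. The 2 shares of the deceased (Linnea and Osric) are combined into a pool of $516,000.
That pool ($516,000) is divided at the grandchildren's generation equally among Aditi, Dario, Verity, Una, Benedek, and Rangi: $86,000 each.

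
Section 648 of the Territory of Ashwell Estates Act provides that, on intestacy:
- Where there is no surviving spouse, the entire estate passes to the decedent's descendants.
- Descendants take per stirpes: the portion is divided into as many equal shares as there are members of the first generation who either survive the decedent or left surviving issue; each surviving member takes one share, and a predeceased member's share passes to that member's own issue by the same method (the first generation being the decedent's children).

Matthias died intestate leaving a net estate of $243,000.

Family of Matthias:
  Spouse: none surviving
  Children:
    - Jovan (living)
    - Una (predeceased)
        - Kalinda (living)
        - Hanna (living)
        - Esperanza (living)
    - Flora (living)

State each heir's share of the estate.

Jovan: $81,000; Kalinda: $27,000; Hanna: $27,000; Esperanza: $27,000; Flora: $81,000

The entire $243,000 passes to the descendants.
That amount ($243,000) is divided into 3 shares of $81,000: Jovan and Flora each take $81,000; Una's $81,000 share passes to Una's issue.
Una's share ($81,000) is divided into 3 shares of $27,000: Kalinda, Hanna, and Esperanza each take $27,000.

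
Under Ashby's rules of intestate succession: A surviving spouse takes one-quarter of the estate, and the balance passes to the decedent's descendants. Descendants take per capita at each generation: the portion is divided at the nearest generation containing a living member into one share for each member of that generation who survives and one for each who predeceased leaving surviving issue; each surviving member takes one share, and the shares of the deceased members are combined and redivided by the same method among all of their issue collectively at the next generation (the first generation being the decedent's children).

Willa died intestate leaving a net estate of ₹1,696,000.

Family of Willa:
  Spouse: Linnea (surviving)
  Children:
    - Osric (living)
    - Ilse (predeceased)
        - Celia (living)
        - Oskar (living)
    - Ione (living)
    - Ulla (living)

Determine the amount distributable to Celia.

Linnea takes one-quarter of ₹1,696,000 = ₹424,000. The remaining ₹1,272,000 passes to the descendants.
The descendants' portion (₹1,272,000) is divided at the children's generation into 4 shares of ₹318,000. Osric, Ione, and Ulla each take ₹318,000. The remaining share for the deceased Ilse (₹318,000) is carried to the next generation.
That pool (₹318,000) is divided at the grandchildren's generation equally among Celia and Oskar: ₹159,000 each.

Celia receives ₹159,000.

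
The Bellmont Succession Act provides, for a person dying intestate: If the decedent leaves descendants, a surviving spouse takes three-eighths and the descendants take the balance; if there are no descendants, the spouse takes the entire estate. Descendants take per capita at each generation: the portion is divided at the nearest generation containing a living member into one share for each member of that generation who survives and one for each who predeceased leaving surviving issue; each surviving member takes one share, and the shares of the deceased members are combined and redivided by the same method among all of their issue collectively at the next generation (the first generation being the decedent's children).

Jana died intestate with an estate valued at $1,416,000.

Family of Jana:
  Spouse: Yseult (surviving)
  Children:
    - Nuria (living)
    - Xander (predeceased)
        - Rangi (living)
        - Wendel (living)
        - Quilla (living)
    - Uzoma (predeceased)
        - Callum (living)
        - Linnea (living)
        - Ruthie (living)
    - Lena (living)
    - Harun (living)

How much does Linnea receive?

Yseult takes three-eighths of $1,416,000 = $531,000. The remaining $885,000 passes to the descendants.
The descendants' portion ($885,000) is divided at the children's generation into 5 shares of $177,000. Nuria, Lena, and Harun each take $177,000. The 2 shares of the deceased (Xander and Uzoma) are combined into a pool of $354,000.
That pool ($354,000) is divided at the grandchildren's generation equally among Rangi, Wendel, Quilla, Callum, Linnea, and Ruthie: $59,000 each.

Linnea receives $59,000.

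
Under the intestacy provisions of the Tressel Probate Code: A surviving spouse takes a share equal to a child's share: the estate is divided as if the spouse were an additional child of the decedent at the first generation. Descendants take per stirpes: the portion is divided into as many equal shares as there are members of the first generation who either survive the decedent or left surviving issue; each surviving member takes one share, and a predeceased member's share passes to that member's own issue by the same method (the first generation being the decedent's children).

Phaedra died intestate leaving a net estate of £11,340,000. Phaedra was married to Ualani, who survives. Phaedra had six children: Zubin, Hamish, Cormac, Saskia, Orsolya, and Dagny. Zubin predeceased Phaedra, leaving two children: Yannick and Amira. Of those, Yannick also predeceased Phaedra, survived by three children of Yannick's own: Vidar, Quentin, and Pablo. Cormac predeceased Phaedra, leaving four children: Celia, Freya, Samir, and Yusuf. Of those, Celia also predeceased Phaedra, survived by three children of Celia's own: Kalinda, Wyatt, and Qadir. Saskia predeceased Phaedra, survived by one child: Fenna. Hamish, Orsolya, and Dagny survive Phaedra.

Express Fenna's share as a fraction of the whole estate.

The spouse counts as an additional share at the children's level, so there are 7 primary shares of £1,620,000. Ualani takes one such share (£1,620,000).
The children's combined portion (£9,720,000) is divided into 6 shares of £1,620,000: Hamish, Orsolya, and Dagny each take £1,620,000; Zubin's £1,620,000 share passes to Zubin's issue; Cormac's £1,620,000 share passes to Cormac's issue; Saskia's £1,620,000 share passes to Saskia's issue.
Zubin's share (£1,620,000) is divided into 2 shares of £810,000: Amira takes £810,000; Yannick's £810,000 share passes to Yannick's issue.
Yannick's share (£810,000) is divided into 3 shares of £270,000: Vidar, Quentin, and Pablo each take £270,000.
Cormac's share (£1,620,000) is divided into 4 shares of £405,000: Freya, Samir, and Yusuf each take £405,000; Celia's £405,000 share passes to Celia's issue.
Celia's share (£405,000) is divided into 3 shares of £135,000: Kalinda, Wyatt, and Qadir each take £135,000.
Saskia's share (£1,620,000) passes entirely to Fenna.

Fenna receives 1/7 of the estate.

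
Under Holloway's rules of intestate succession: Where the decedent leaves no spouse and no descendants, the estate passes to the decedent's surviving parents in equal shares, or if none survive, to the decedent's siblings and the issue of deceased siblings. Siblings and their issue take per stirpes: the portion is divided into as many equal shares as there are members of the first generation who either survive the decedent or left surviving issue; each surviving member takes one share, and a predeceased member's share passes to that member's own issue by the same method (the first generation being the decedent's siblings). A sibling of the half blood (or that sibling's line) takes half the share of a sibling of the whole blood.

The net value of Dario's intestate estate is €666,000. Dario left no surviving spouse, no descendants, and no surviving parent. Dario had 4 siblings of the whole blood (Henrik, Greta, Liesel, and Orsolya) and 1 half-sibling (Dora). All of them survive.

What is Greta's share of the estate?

Greta receives €148,000.

The entire €666,000 passes to the siblings and their issue.
Counting each half-blood sibling's line as half a unit, there are 9/2 units in €666,000, so one unit is €148,000. Whole-blood lines (Henrik, Greta, Liesel, and Orsolya) take €148,000 each; half-blood lines (Dora) take €74,000 each.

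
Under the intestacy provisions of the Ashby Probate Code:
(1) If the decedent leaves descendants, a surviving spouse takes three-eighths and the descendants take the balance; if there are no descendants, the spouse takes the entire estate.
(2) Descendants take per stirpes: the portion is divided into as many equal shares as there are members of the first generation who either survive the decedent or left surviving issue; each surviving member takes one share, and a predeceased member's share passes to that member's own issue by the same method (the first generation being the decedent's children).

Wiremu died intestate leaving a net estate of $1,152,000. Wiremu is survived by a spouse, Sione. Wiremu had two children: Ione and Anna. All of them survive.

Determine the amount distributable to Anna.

Anna receives $360,000.

Sione takes three-eighths of $1,152,000 = $432,000. The remaining $720,000 passes to the descendants.
The descendants' portion ($720,000) is divided into 2 shares of $360,000: Ione and Anna each take $360,000.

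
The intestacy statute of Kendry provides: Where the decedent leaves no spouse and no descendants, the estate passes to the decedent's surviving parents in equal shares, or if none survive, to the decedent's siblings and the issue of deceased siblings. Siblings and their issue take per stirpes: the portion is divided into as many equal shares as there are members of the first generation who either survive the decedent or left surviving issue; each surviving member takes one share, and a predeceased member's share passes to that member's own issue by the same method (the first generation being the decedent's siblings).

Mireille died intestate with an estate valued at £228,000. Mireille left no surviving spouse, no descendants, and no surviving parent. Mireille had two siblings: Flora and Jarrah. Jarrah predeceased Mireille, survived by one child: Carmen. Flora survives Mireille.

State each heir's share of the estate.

Flora: £114,000; Carmen: £114,000

The entire £228,000 passes to the siblings and their issue.
That amount (£228,000) is divided into 2 shares of £114,000: Flora takes £114,000; Jarrah's £114,000 share passes to Jarrah's issue.
Jarrah's share (£114,000) passes entirely to Carmen.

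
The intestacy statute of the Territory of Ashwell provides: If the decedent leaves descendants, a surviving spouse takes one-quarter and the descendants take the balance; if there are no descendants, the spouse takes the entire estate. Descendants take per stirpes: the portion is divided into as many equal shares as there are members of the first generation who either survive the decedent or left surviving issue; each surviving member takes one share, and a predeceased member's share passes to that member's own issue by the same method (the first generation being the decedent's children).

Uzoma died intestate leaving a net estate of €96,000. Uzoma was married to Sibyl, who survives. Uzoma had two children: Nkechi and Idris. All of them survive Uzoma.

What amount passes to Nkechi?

Nkechi receives €36,000.

Sibyl takes one-quarter of €96,000 = €24,000. The remaining €72,000 passes to the descendants.
The descendants' portion (€72,000) is divided into 2 shares of €36,000: Nkechi and Idris each take €36,000.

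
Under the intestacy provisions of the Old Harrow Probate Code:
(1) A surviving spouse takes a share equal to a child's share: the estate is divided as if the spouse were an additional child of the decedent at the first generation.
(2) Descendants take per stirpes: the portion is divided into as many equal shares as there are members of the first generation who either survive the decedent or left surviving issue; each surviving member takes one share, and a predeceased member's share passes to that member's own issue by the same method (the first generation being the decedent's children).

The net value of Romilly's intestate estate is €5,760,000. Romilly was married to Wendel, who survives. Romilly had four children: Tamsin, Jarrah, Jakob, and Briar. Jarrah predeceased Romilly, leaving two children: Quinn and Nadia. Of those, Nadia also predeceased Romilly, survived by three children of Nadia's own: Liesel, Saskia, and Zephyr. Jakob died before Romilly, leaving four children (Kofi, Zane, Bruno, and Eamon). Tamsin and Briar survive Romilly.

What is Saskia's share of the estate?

Saskia receives €192,000.

The spouse counts as an additional share at the children's level, so there are 5 primary shares of €1,152,000. Wendel takes one such share (€1,152,000).
The children's combined portion (€4,608,000) is divided into 4 shares of €1,152,000: Tamsin and Briar each take €1,152,000; Jarrah's €1,152,000 share passes to Jarrah's issue; Jakob's €1,152,000 share passes to Jakob's issue.
Jarrah's share (€1,152,000) is divided into 2 shares of €576,000: Quinn takes €576,000; Nadia's €576,000 share passes to Nadia's issue.
Nadia's share (€576,000) is divided into 3 shares of €192,000: Liesel, Saskia, and Zephyr each take €192,000.
Jakob's share (€1,152,000) is divided into 4 shares of €288,000: Kofi, Zane, Bruno, and Eamon each take €288,000.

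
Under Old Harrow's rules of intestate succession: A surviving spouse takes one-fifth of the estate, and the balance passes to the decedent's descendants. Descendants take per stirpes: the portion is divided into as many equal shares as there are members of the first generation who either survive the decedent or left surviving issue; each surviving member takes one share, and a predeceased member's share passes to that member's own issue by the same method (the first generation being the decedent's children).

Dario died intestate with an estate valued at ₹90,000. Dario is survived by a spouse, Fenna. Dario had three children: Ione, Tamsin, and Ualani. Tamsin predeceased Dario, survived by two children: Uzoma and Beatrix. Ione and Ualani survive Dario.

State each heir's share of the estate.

Fenna: ₹18,000; Ione: ₹24,000; Uzoma: ₹12,000; Beatrix: ₹12,000; Ualani: ₹24,000

Fenna takes one-fifth of ₹90,000 = ₹18,000. The remaining ₹72,000 passes to the descendants.
The descendants' portion (₹72,000) is divided into 3 shares of ₹24,000: Ione and Ualani each take ₹24,000; Tamsin's ₹24,000 share passes to Tamsin's issue.
Tamsin's share (₹24,000) is divided into 2 shares of ₹12,000: Uzoma and Beatrix each take ₹12,000.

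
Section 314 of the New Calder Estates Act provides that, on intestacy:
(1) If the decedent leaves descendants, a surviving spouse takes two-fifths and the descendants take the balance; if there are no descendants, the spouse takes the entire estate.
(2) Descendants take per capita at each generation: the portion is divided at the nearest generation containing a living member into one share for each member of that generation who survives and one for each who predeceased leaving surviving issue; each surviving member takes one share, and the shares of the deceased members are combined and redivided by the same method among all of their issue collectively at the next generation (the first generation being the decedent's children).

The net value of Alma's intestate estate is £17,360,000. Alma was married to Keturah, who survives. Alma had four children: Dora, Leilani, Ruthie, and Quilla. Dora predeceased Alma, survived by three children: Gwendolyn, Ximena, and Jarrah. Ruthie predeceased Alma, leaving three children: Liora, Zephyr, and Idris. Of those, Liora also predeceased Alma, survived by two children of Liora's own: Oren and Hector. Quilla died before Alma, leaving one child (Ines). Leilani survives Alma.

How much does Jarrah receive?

Jarrah receives £1,116,000.

Keturah takes two-fifths of £17,360,000 = £6,944,000. The remaining £10,416,000 passes to the descendants.
The descendants' portion (£10,416,000) is divided at the children's generation into 4 shares of £2,604,000. Leilani takes £2,604,000. The 3 shares of the deceased (Dora, Ruthie, and Quilla) are combined into a pool of £7,812,000.
That pool (£7,812,000) is divided at the grandchildren's generation into 7 shares of £1,116,000. Gwendolyn, Ximena, Jarrah, Zephyr, Idris, and Ines each take £1,116,000. The remaining share for the deceased Liora (£1,116,000) is carried to the next generation.
That pool (£1,116,000) is divided at the great-grandchildren's generation equally among Oren and Hector: £558,000 each.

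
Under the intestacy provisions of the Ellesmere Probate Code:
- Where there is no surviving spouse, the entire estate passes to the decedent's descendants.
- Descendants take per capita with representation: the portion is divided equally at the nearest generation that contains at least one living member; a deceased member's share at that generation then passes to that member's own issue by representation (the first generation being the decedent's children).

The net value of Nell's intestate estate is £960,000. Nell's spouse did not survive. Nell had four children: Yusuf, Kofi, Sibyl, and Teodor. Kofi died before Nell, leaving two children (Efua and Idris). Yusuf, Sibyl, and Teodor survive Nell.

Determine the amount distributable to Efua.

The entire £960,000 passes to the descendants.
That amount (£960,000) is divided into 4 shares of £240,000: Yusuf, Sibyl, and Teodor each take £240,000; Kofi's £240,000 share passes to Kofi's issue.
Kofi's share (£240,000) is divided into 2 shares of £120,000: Efua and Idris each take £120,000.

Efua receives £120,000.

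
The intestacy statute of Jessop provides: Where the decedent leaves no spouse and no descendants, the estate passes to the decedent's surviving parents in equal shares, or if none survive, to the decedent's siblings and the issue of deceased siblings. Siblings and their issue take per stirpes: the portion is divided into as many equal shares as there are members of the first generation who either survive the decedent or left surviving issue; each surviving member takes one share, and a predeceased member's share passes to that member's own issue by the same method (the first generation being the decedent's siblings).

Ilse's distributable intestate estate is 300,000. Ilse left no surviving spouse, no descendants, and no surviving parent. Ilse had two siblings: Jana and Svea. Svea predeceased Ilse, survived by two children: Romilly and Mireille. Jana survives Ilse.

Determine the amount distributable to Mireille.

The entire 300,000 passes to the siblings and their issue.
That amount (300,000) is divided into 2 shares of 150,000: Jana takes 150,000; Svea's 150,000 share passes to Svea's issue.
Svea's share (150,000) is divided into 2 shares of 75,000: Romilly and Mireille each take 75,000.

Mireille receives 75,000.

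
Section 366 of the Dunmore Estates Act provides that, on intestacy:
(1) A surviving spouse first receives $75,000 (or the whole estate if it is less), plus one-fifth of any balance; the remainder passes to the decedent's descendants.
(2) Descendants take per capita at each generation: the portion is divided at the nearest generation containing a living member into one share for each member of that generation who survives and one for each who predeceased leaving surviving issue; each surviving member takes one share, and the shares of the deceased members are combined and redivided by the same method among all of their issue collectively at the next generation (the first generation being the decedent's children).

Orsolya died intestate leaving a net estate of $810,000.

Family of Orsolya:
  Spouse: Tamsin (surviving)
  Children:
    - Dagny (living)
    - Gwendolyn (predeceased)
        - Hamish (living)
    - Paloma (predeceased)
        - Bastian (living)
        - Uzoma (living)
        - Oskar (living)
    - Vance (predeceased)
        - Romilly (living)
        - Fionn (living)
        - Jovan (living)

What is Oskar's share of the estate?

Tamsin first takes $75,000, leaving a balance of $735,000. Tamsin then takes one-fifth of the balance ($147,000), for a total of $222,000. The remaining $588,000 passes to the descendants.
The descendants' portion ($588,000) is divided at the children's generation into 4 shares of $147,000. Dagny takes $147,000. The 3 shares of the deceased (Gwendolyn, Paloma, and Vance) are combined into a pool of $441,000.
That pool ($441,000) is divided at the grandchildren's generation equally among Hamish, Bastian, Uzoma, Oskar, Romilly, Fionn, and Jovan: $63,000 each.

Oskar receives $63,000.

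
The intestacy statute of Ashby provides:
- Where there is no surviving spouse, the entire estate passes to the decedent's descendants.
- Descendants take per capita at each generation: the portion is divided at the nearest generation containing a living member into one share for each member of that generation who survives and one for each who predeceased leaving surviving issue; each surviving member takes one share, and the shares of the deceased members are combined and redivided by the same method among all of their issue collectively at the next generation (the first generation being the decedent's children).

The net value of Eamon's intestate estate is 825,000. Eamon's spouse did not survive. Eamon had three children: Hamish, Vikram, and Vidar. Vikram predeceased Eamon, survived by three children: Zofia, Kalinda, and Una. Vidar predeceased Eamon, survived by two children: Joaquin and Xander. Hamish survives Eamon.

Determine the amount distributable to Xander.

The entire 825,000 passes to the descendants.
That amount (825,000) is divided at the children's generation into 3 shares of 275,000. Hamish takes 275,000. The 2 shares of the deceased (Vikram and Vidar) are combined into a pool of 550,000.
That pool (550,000) is divided at the grandchildren's generation equally among Zofia, Kalinda, Una, Joaquin, and Xander: 110,000 each.

Xander receives 110,000.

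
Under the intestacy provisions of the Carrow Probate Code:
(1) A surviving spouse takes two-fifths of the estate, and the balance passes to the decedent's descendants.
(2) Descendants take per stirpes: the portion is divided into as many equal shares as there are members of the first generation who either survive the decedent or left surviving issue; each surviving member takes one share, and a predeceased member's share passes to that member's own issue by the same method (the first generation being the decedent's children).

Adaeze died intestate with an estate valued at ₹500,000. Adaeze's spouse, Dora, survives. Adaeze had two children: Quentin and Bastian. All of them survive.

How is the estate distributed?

Dora takes two-fifths of ₹500,000 = ₹200,000. The remaining ₹300,000 passes to the descendants.
The descendants' portion (₹300,000) is divided into 2 shares of ₹150,000: Quentin and Bastian each take ₹150,000.

Dora: ₹200,000; Quentin: ₹150,000; Bastian: ₹150,000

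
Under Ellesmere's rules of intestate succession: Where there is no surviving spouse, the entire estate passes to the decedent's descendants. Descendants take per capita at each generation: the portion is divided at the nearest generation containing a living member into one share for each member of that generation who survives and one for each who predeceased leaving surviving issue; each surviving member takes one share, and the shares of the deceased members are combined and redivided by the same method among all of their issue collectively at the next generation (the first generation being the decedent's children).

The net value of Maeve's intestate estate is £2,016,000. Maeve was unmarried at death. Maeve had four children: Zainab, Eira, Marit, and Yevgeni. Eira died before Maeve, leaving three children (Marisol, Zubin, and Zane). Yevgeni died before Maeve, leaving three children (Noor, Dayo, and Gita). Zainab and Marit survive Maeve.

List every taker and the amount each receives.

Zainab: £504,000; Marisol: £168,000; Zubin: £168,000; Zane: £168,000; Marit: £504,000; Noor: £168,000; Dayo: £168,000; Gita: £168,000

The entire £2,016,000 passes to the descendants.
That amount (£2,016,000) is divided at the children's generation into 4 shares of £504,000. Zainab and Marit each take £504,000. The 2 shares of the deceased (Eira and Yevgeni) are combined into a pool of £1,008,000.
That pool (£1,008,000) is divided at the grandchildren's generation equally among Marisol, Zubin, Zane, Noor, Dayo, and Gita: £168,000 each.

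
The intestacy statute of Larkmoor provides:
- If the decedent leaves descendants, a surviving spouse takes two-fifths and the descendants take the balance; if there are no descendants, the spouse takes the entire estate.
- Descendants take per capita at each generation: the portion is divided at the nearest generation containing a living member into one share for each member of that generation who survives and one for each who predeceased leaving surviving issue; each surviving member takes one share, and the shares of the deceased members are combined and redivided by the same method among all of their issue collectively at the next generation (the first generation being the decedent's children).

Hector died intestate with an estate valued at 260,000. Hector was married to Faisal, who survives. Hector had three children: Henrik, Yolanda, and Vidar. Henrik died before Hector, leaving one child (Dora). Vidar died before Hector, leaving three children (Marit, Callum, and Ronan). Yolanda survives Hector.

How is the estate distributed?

Faisal: 104,000; Dora: 26,000; Yolanda: 52,000; Marit: 26,000; Callum: 26,000; Ronan: 26,000

Faisal takes two-fifths of 260,000 = 104,000. The remaining 156,000 passes to the descendants.
The descendants' portion (156,000) is divided at the children's generation into 3 shares of 52,000. Yolanda takes 52,000. The 2 shares of the deceased (Henrik and Vidar) are combined into a pool of 104,000.
That pool (104,000) is divided at the grandchildren's generation equally among Dora, Marit, Callum, and Ronan: 26,000 each.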